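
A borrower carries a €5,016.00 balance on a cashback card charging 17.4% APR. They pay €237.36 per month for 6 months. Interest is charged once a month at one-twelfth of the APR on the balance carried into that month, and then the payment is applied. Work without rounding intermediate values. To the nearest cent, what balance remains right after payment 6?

€3,991.73

Monthly rate r = 17.4%/12 = 1.45% = 0.0145.
Each month: B ← B·(1+r) − €237.36.
Month 1: interest €72.73; balance after payment €4,851.37.
Month 2: interest €70.34; balance after payment €4,684.36.
Month 3: interest €67.92; balance after payment €4,514.92.
Month 4: interest €65.47; balance after payment €4,343.03.
Month 5: interest €62.97; balance after payment €4,168.64.
Month 6: interest €60.45; balance after payment €3,991.73.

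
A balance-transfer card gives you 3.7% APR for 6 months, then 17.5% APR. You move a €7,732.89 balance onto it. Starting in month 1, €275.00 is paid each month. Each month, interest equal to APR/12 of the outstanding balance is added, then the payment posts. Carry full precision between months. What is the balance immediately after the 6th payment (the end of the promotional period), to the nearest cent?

€6,214.28

Promo months 1–6 at r₀ = 3.7%/12 = 0.00308333; months 7+ at r₁ = 17.5%/12 = 0.0145833.
After month 6: iterate B ← B·(1+r₀) − €275.00 for 6 months → €6,214.28.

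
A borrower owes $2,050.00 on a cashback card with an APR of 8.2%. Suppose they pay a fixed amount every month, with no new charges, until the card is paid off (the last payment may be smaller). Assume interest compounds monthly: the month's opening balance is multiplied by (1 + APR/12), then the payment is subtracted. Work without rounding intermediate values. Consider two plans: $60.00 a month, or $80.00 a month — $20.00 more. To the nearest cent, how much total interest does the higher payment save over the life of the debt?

$81.19

Monthly rate r = 8.2%/12 = 0.683333% = 0.00683333.
At $60.00/mo: n = ⌈−ln(1 − rB₀/P)/ln(1+r)⌉ = 40 payments (last $2.57); total interest = total paid − $2,050.00 = $292.57.
At $80.00/mo: 29 payments (last $21.38); total interest $211.38.
Interest saved = $292.57 − $211.38 = $81.19.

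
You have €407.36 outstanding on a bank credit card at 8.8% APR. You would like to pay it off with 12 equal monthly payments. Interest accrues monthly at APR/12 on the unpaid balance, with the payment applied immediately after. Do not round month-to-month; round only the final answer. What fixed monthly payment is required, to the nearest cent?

€35.59

Monthly rate r = 8.8%/12 = 0.733333% = 0.00733333.
Level-payment amortization: P = B₀·r / (1 − (1+r)^(−n)) = 407.36·0.00733333 / (1 − 1.00733^(−12)).
Denominator 1 − (1+r)^(−12) = 0.0839450272.
P = 2.98731 / 0.0839450272 ≈ 35.59.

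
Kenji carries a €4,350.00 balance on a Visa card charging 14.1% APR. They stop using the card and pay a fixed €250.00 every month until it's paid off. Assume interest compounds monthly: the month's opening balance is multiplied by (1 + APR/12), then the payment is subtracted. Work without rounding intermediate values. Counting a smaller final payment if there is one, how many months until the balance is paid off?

20 months

Monthly rate r = 14.1%/12 = 1.175% = 0.01175.
Recurrence: B ← B·(1+r) − €250.00.
Month 1: interest €51.11; balance after payment €4,151.11.
Month 2: interest €48.78; balance after payment €3,949.89.
Closed form: n = −ln(1 − rB₀/P)/ln(1+r) = −ln(0.79555)/ln(1.01175) ≈ 19.580, so the balance reaches zero during payment 20.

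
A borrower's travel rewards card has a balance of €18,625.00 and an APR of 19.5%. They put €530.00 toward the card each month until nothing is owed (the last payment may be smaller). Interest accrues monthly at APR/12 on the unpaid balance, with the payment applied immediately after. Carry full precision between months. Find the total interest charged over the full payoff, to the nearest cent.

€9,205.88

Monthly rate r = 19.5%/12 = 1.625% = 0.01625.
Payoff takes n = ⌈−ln(1 − rB₀/P)/ln(1+r)⌉ = ⌈52.509⌉ = 53 payments; the last is €270.88.
Total paid = 52·€530.00 + €270.88 = €27,830.88.
Total interest = total paid − principal = €27,830.88 − €18,625.00 = €9,205.88.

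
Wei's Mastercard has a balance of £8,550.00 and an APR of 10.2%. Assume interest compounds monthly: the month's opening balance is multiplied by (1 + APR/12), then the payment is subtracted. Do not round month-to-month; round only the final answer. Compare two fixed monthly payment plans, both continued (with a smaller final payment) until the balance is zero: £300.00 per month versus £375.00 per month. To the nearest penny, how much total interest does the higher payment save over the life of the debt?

Monthly rate r = 10.2%/12 = 0.85% = 0.0085.
At £300.00/mo: n = ⌈−ln(1 − rB₀/P)/ln(1+r)⌉ = 33 payments (last £232.42); total interest = total paid − £8,550.00 = £1,282.42.
At £375.00/mo: 26 payments (last £169.70); total interest £994.70.
Interest saved = £1,282.42 − £994.70 = £287.72.

£287.72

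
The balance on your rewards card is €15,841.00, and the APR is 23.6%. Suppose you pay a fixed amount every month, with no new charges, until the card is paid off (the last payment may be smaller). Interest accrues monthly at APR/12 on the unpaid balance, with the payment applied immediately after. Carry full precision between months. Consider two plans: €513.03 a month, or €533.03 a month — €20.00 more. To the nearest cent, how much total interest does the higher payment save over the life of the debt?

Monthly rate r = 23.6%/12 = 1.96667% = 0.0196667.
At €513.03/mo: n = ⌈−ln(1 − rB₀/P)/ln(1+r)⌉ = 48 payments (last €506.65); total interest = total paid − €15,841.00 = €8,778.06.
At €533.03/mo: 46 payments (last €49.39); total interest €8,194.74.
Interest saved = €8,778.06 − €8,194.74 = €583.32.

€583.32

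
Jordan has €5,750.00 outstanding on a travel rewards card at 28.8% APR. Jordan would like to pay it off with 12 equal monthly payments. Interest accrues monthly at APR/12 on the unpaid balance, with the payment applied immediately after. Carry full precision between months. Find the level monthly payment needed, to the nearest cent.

€557.16

Monthly rate r = 28.8%/12 = 2.4% = 0.024.
Level-payment amortization: P = B₀·r / (1 − (1+r)^(−n)) = 5750.00·0.024 / (1 − 1.024^(−12)).
Denominator 1 − (1+r)^(−12) = 0.247683615.
P = 138 / 0.247683615 ≈ 557.16.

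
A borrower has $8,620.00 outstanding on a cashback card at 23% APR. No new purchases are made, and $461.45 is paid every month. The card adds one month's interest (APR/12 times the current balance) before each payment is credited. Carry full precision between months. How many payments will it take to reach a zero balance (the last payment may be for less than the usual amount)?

24 payments

Monthly rate r = 23%/12 = 1.91667% = 0.0191667.
Recurrence: B ← B·(1+r) − $461.45.
Month 1: interest $165.22; balance after payment $8,323.77.
Month 2: interest $159.54; balance after payment $8,021.86.
Closed form: n = −ln(1 − rB₀/P)/ln(1+r) = −ln(0.64196)/ln(1.01917) ≈ 23.346, so the balance reaches zero during payment 24.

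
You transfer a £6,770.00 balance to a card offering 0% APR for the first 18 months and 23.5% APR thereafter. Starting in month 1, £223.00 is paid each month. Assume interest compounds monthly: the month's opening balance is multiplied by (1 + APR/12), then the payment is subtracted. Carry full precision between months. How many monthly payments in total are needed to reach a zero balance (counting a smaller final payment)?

Promo months 1–18 at r₀ = 0%/12 = 0; months 19+ at r₁ = 23.5%/12 = 0.0195833.
After month 18 (no interest yet): B = £6,770.00 − 18·£223.00 = £2,756.00.
Then at r₁ with £223.00/mo: n₂ = −ln(1 − r₁·B/P)/ln(1+r₁) ≈ 14.29 → 15 more payments.

33 months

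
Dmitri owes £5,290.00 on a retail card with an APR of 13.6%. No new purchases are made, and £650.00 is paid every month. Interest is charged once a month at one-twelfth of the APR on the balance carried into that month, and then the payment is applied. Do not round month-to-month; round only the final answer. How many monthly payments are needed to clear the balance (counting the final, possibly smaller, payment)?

Monthly rate r = 13.6%/12 = 1.13333% = 0.0113333.
Recurrence: B ← B·(1+r) − £650.00.
Month 1: interest £59.95; balance after payment £4,699.95.
Month 2: interest £53.27; balance after payment £4,103.22.
Closed form: n = −ln(1 − rB₀/P)/ln(1+r) = −ln(0.90776)/ln(1.01133) ≈ 8.587, so the balance reaches zero during payment 9.

9 payments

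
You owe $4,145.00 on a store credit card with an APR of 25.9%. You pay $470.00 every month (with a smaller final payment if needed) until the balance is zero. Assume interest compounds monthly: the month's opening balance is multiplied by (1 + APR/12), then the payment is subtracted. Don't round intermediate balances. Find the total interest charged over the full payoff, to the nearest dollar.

$503

Monthly rate r = 25.9%/12 = 2.15833% = 0.0215833.
Payoff takes n = ⌈−ln(1 − rB₀/P)/ln(1+r)⌉ = ⌈9.888⌉ = 10 payments; the last is $417.94.
Total paid = 9·$470.00 + $417.94 = $4,647.94.
Total interest = total paid − principal = $4,647.94 − $4,145.00 = $502.94.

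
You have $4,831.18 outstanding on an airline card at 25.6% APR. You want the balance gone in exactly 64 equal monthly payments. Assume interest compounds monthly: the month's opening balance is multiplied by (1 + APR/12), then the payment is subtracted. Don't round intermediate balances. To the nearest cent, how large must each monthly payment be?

$139.09

Monthly rate r = 25.6%/12 = 2.13333% = 0.0213333.
Level-payment amortization: P = B₀·r / (1 − (1+r)^(−n)) = 4831.18·0.0213333 / (1 − 1.02133^(−64)).
Denominator 1 − (1+r)^(−64) = 0.741012025.
P = 103.065 / 0.741012025 ≈ 139.09.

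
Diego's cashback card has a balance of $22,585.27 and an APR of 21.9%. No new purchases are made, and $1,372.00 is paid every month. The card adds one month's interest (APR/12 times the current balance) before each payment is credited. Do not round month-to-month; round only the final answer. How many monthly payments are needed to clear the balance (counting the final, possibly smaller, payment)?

20 payments

Monthly rate r = 21.9%/12 = 1.825% = 0.01825.
Recurrence: B ← B·(1+r) − $1,372.00.
Month 1: interest $412.18; balance after payment $21,625.45.
Month 2: interest $394.66; balance after payment $20,648.12.
Closed form: n = −ln(1 − rB₀/P)/ln(1+r) = −ln(0.69958)/ln(1.01825) ≈ 19.755, so the balance reaches zero during payment 20.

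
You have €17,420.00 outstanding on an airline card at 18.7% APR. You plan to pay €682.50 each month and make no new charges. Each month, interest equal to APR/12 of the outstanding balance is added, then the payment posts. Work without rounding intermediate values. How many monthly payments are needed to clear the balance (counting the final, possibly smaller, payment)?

Monthly rate r = 18.7%/12 = 1.55833% = 0.0155833.
Recurrence: B ← B·(1+r) − €682.50.
Month 1: interest €271.46; balance after payment €17,008.96.
Month 2: interest €265.06; balance after payment €16,591.52.
Closed form: n = −ln(1 − rB₀/P)/ln(1+r) = −ln(0.60225)/ln(1.01558) ≈ 32.793, so the balance reaches zero during payment 33.

33 months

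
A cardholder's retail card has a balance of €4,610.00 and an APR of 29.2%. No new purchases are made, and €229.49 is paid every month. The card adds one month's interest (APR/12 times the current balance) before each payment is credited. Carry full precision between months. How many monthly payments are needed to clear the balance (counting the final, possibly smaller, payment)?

Monthly rate r = 29.2%/12 = 2.43333% = 0.0243333.
Recurrence: B ← B·(1+r) − €229.49.
Month 1: interest €112.18; balance after payment €4,492.69.
Month 2: interest €109.32; balance after payment €4,372.52.
Closed form: n = −ln(1 − rB₀/P)/ln(1+r) = −ln(0.51119)/ln(1.02433) ≈ 27.910, so the balance reaches zero during payment 28.

28 payments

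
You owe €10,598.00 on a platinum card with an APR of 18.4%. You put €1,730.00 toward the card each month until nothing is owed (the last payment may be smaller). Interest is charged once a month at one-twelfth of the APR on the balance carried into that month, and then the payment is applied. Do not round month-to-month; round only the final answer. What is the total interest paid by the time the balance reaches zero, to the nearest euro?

€620

Monthly rate r = 18.4%/12 = 1.53333% = 0.0153333.
Payoff takes n = ⌈−ln(1 − rB₀/P)/ln(1+r)⌉ = ⌈6.482⌉ = 7 payments; the last is €837.69.
Total paid = 6·€1,730.00 + €837.69 = €11,217.69.
Total interest = total paid − principal = €11,217.69 − €10,598.00 = €619.69.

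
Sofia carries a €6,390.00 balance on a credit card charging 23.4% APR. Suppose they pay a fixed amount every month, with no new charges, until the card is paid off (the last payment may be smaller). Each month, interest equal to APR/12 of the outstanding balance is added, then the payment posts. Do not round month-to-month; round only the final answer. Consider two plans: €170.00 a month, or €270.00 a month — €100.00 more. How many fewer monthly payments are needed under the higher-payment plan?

36 fewer payments

Monthly rate r = 23.4%/12 = 1.95% = 0.0195.
At €170.00/mo: n = ⌈−ln(1 − rB₀/P)/ln(1+r)⌉ = 69 payments (last €63.40); total interest = total paid − €6,390.00 = €5,233.40.
At €270.00/mo: 33 payments (last €13.74); total interest €2,263.74.
Payments saved = 69 − 33 = 36.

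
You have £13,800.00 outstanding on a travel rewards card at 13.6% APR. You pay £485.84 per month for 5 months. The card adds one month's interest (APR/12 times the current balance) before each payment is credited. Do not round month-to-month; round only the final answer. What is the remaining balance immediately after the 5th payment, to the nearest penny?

£12,115.04

Monthly rate r = 13.6%/12 = 1.13333% = 0.0113333.
Each month: B ← B·(1+r) − £485.84.
Month 1: interest £156.40; balance after payment £13,470.56.
Month 2: interest £152.67; balance after payment £13,137.39.
Month 3: interest £148.89; balance after payment £12,800.44.
Month 4: interest £145.07; balance after payment £12,459.67.
Month 5: interest £141.21; balance after payment £12,115.04.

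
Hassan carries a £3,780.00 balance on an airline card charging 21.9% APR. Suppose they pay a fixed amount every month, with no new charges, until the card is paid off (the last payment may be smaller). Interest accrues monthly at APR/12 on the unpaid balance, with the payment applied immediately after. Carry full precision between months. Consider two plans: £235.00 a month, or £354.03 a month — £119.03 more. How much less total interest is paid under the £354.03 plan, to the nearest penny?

Monthly rate r = 21.9%/12 = 1.825% = 0.01825.
At £235.00/mo: n = ⌈−ln(1 − rB₀/P)/ln(1+r)⌉ = 20 payments (last £50.82); total interest = total paid − £3,780.00 = £735.82.
At £354.03/mo: 12 payments (last £348.38); total interest £462.71.
Interest saved = £735.82 − £462.71 = £273.11.

£273.11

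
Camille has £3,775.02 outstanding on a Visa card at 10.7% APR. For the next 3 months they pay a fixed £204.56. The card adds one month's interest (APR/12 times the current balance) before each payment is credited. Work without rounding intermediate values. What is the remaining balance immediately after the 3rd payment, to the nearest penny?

£3,257.74

Monthly rate r = 10.7%/12 = 0.891667% = 0.00891667.
Each month: B ← B·(1+r) − £204.56.
Month 1: interest £33.66; balance after payment £3,604.12.
Month 2: interest £32.14; balance after payment £3,431.70.
Month 3: interest £30.60; balance after payment £3,257.74.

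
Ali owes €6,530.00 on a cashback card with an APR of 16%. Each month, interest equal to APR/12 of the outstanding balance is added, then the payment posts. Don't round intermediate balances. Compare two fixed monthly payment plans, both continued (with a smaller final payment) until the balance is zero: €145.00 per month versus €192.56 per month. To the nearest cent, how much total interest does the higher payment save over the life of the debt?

€1,294.98

Monthly rate r = 16%/12 = 1.33333% = 0.0133333.
At €145.00/mo: n = ⌈−ln(1 − rB₀/P)/ln(1+r)⌉ = 70 payments (last €38.72); total interest = total paid − €6,530.00 = €3,513.72.
At €192.56/mo: 46 payments (last €83.54); total interest €2,218.74.
Interest saved = €3,513.72 − €2,218.74 = €1,294.98.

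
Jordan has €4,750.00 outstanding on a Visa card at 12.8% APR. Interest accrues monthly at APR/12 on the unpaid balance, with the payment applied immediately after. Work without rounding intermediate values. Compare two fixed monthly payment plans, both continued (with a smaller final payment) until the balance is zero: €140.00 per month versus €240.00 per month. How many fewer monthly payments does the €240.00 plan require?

Monthly rate r = 12.8%/12 = 1.06667% = 0.0106667.
At €140.00/mo: n = ⌈−ln(1 − rB₀/P)/ln(1+r)⌉ = 43 payments (last €48.20); total interest = total paid − €4,750.00 = €1,178.20.
At €240.00/mo: 23 payments (last €84.12); total interest €614.12.
Payments saved = 43 − 23 = 20.

20 fewer payments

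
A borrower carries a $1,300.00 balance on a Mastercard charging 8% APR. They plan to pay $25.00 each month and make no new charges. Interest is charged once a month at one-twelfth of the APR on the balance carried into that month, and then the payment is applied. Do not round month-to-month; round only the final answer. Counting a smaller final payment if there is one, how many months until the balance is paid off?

65 payments

Monthly rate r = 8%/12 = 0.666667% = 0.00666667.
Recurrence: B ← B·(1+r) − $25.00.
Month 1: interest $8.67; balance after payment $1,283.67.
Month 2: interest $8.56; balance after payment $1,267.22.
Closed form: n = −ln(1 − rB₀/P)/ln(1+r) = −ln(0.65333)/ln(1.00667) ≈ 64.063, so the balance reaches zero during payment 65.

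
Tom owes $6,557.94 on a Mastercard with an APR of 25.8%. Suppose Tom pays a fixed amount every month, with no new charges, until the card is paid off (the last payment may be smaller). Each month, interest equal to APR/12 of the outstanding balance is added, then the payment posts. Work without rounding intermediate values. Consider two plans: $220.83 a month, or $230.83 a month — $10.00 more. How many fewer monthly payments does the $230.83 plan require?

3 fewer payments

Monthly rate r = 25.8%/12 = 2.15% = 0.0215.
At $220.83/mo: n = ⌈−ln(1 − rB₀/P)/ln(1+r)⌉ = 48 payments (last $183.56); total interest = total paid − $6,557.94 = $4,004.63.
At $230.83/mo: 45 payments (last $84.57); total interest $3,683.15.
Payments saved = 48 − 45 = 3.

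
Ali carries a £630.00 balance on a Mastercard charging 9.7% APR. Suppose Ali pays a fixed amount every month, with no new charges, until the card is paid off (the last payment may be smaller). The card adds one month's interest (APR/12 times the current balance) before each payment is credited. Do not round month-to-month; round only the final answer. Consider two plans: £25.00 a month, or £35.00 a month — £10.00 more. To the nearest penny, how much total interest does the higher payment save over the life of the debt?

Monthly rate r = 9.7%/12 = 0.808333% = 0.00808333.
At £25.00/mo: n = ⌈−ln(1 − rB₀/P)/ln(1+r)⌉ = 29 payments (last £7.34); total interest = total paid − £630.00 = £77.34.
At £35.00/mo: 20 payments (last £18.61); total interest £53.61.
Interest saved = £77.34 − £53.61 = £23.73.

£23.73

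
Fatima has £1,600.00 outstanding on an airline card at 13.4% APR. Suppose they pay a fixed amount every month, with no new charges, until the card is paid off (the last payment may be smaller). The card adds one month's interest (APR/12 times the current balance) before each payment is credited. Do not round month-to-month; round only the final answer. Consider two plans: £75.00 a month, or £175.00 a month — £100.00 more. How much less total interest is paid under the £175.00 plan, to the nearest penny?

£140.52

Monthly rate r = 13.4%/12 = 1.11667% = 0.0111667.
At £75.00/mo: n = ⌈−ln(1 − rB₀/P)/ln(1+r)⌉ = 25 payments (last £37.83); total interest = total paid − £1,600.00 = £237.83.
At £175.00/mo: 10 payments (last £122.31); total interest £97.31.
Interest saved = £237.83 − £97.31 = £140.52.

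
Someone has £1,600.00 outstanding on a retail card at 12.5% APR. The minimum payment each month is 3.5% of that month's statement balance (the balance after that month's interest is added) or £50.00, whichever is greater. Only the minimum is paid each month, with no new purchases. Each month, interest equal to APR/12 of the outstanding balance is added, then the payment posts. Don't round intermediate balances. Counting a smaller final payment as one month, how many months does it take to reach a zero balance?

39 months

Monthly rate r = 12.5%/12 = 1.04167% = 0.0104167.
While 3.5% of the post-interest balance exceeds £50.00, each month B ← (B·(1+r))·(1 − 0.035), i.e. B shrinks by the factor (1+r)·0.965 = 0.97505.
This holds for months 1–5. Entering month 6 the balance is £1,410.13; 3.5% of the post-interest balance is now below £50.00, so the flat £50.00 minimum applies from here.
From month 6 a fixed £50.00 at rate r clears £1,410.13 in 34 more payments. Total: 5 + 34 = 39 months.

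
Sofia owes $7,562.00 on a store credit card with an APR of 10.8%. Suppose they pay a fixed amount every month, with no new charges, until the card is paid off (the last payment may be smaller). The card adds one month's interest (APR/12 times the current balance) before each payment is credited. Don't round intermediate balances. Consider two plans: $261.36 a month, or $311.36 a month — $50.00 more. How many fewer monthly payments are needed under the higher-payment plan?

Monthly rate r = 10.8%/12 = 0.9% = 0.009.
At $261.36/mo: n = ⌈−ln(1 − rB₀/P)/ln(1+r)⌉ = 34 payments (last $174.51); total interest = total paid − $7,562.00 = $1,237.39.
At $311.36/mo: 28 payments (last $164.83); total interest $1,009.55.
Payments saved = 34 − 28 = 6.

6 fewer payments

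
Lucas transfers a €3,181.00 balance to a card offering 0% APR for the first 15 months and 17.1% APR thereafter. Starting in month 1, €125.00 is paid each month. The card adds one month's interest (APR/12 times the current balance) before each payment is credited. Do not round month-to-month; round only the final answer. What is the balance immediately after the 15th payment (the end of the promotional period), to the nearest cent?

Promo months 1–15 at r₀ = 0%/12 = 0; months 16+ at r₁ = 17.1%/12 = 0.01425.
After month 15 (no interest yet): B = €3,181.00 − 15·€125.00 = €1,306.00.

€1,306.00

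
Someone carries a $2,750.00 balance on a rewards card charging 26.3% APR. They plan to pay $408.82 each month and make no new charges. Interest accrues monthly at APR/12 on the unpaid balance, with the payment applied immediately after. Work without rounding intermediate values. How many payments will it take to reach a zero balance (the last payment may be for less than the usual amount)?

8 months

Monthly rate r = 26.3%/12 = 2.19167% = 0.0219167.
Recurrence: B ← B·(1+r) − $408.82.
Month 1: interest $60.27; balance after payment $2,401.45.
Month 2: interest $52.63; balance after payment $2,045.26.
Closed form: n = −ln(1 − rB₀/P)/ln(1+r) = −ln(0.85257)/ln(1.02192) ≈ 7.357, so the balance reaches zero during payment 8.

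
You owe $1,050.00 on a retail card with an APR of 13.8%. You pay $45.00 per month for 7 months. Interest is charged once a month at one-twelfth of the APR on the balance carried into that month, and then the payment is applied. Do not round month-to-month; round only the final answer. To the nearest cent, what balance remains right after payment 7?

Monthly rate r = 13.8%/12 = 1.15% = 0.0115.
Each month: B ← B·(1+r) − $45.00.
Month 1: interest $12.07; balance after payment $1,017.08.
Month 2: interest $11.70; balance after payment $983.77.
Month 3: interest $11.31; balance after payment $950.08.
Month 4: interest $10.93; balance after payment $916.01.
Month 5: interest $10.53; balance after payment $881.54.
Month 6: interest $10.14; balance after payment $846.68.
Month 7: interest $9.74; balance after payment $811.42.

$811.42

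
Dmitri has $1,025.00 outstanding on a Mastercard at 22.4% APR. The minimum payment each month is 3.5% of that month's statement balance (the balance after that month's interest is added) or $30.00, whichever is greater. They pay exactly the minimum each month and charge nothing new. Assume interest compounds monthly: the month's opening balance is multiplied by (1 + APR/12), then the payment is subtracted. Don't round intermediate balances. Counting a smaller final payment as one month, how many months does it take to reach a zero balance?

52 months

Monthly rate r = 22.4%/12 = 1.86667% = 0.0186667.
While 3.5% of the post-interest balance exceeds $30.00, each month B ← (B·(1+r))·(1 − 0.035), i.e. B shrinks by the factor (1+r)·0.965 = 0.98301.
This holds for months 1–12. Entering month 13 the balance is $834.52; 3.5% of the post-interest balance is now below $30.00, so the flat $30.00 minimum applies from here.
From month 13 a fixed $30.00 at rate r clears $834.52 in 40 more payments. Total: 12 + 40 = 52 months.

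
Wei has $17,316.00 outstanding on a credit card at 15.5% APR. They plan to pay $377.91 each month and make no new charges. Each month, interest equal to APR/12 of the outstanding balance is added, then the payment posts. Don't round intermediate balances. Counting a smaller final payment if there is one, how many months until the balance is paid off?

Monthly rate r = 15.5%/12 = 1.29167% = 0.0129167.
Recurrence: B ← B·(1+r) − $377.91.
Month 1: interest $223.66; balance after payment $17,161.76.
Month 2: interest $221.67; balance after payment $17,005.52.
Closed form: n = −ln(1 − rB₀/P)/ln(1+r) = −ln(0.40815)/ln(1.01292) ≈ 69.824, so the balance reaches zero during payment 70.

70 months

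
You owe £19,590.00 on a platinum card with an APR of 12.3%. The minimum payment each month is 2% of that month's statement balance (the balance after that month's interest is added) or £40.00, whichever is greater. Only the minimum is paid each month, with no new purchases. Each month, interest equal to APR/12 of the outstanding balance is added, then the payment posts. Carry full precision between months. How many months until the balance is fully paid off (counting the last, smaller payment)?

Monthly rate r = 12.3%/12 = 1.025% = 0.01025.
While 2% of the post-interest balance exceeds £40.00, each month B ← (B·(1+r))·(1 − 0.02), i.e. B shrinks by the factor (1+r)·0.98 = 0.99005.
This holds for months 1–230. Entering month 231 the balance is £1,961.87; 2% of the post-interest balance is now below £40.00, so the flat £40.00 minimum applies from here.
From month 231 a fixed £40.00 at rate r clears £1,961.87 in 69 more payments. Total: 230 + 69 = 299 months.

299 months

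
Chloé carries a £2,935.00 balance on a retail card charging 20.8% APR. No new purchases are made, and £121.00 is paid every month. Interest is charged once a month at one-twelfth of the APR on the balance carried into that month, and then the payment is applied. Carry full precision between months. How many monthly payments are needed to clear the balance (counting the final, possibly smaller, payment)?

Monthly rate r = 20.8%/12 = 1.73333% = 0.0173333.
Recurrence: B ← B·(1+r) − £121.00.
Month 1: interest £50.87; balance after payment £2,864.87.
Month 2: interest £49.66; balance after payment £2,793.53.
Closed form: n = −ln(1 − rB₀/P)/ln(1+r) = −ln(0.57956)/ln(1.01733) ≈ 31.742, so the balance reaches zero during payment 32.

32 months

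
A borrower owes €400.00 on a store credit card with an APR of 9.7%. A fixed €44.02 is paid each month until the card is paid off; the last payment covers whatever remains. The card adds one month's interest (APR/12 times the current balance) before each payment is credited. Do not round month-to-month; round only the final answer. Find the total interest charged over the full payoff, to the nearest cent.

€17.17

Monthly rate r = 9.7%/12 = 0.808333% = 0.00808333.
Payoff takes n = ⌈−ln(1 − rB₀/P)/ln(1+r)⌉ = ⌈9.476⌉ = 10 payments; the last is €20.99.
Total paid = 9·€44.02 + €20.99 = €417.17.
Total interest = total paid − principal = €417.17 − €400.00 = €17.17.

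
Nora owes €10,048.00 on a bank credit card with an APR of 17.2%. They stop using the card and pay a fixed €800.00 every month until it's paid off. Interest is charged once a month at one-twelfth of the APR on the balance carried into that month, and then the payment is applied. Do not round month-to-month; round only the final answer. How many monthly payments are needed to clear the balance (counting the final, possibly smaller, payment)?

14 payments

Monthly rate r = 17.2%/12 = 1.43333% = 0.0143333.
Recurrence: B ← B·(1+r) − €800.00.
Month 1: interest €144.02; balance after payment €9,392.02.
Month 2: interest €134.62; balance after payment €8,726.64.
Closed form: n = −ln(1 − rB₀/P)/ln(1+r) = −ln(0.81997)/ln(1.01433) ≈ 13.947, so the balance reaches zero during payment 14.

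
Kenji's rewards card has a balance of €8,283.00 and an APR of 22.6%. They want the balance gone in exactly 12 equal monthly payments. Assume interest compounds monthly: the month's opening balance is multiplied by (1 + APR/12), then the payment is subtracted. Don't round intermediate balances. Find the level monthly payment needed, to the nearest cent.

€777.64

Monthly rate r = 22.6%/12 = 1.88333% = 0.0188333.
Level-payment amortization: P = B₀·r / (1 − (1+r)^(−n)) = 8283.00·0.0188333 / (1 − 1.01883^(−12)).
Denominator 1 − (1+r)^(−12) = 0.200603477.
P = 155.996 / 0.200603477 ≈ 777.64.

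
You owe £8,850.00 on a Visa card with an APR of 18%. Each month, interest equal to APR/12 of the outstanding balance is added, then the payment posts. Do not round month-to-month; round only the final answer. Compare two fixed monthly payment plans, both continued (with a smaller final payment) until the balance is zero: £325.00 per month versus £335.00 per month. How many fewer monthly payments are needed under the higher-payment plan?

2 fewer payments

Monthly rate r = 18%/12 = 1.5% = 0.015.
At £325.00/mo: n = ⌈−ln(1 − rB₀/P)/ln(1+r)⌉ = 36 payments (last £86.19); total interest = total paid − £8,850.00 = £2,611.19.
At £335.00/mo: 34 payments (last £299.53); total interest £2,504.53.
Payments saved = 36 − 34 = 2.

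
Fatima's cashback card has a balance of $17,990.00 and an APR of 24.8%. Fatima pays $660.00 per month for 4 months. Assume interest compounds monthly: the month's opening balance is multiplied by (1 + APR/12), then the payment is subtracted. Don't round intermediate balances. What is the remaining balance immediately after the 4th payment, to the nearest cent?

Monthly rate r = 24.8%/12 = 2.06667% = 0.0206667.
Each month: B ← B·(1+r) − $660.00.
Month 1: interest $371.79; balance after payment $17,701.79.
Month 2: interest $365.84; balance after payment $17,407.63.
Month 3: interest $359.76; balance after payment $17,107.39.
Month 4: interest $353.55; balance after payment $16,800.94.

$16,800.94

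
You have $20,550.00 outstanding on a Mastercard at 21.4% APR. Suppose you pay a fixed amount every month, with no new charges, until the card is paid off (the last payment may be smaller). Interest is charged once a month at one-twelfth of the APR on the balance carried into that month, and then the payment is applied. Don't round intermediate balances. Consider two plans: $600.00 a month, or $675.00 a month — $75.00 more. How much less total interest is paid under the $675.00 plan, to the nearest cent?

Monthly rate r = 21.4%/12 = 1.78333% = 0.0178333.
At $600.00/mo: n = ⌈−ln(1 − rB₀/P)/ln(1+r)⌉ = 54 payments (last $232.17); total interest = total paid − $20,550.00 = $11,482.17.
At $675.00/mo: 45 payments (last $198.19); total interest $9,348.19.
Interest saved = $11,482.17 − $9,348.19 = $2,133.98.

$2,133.98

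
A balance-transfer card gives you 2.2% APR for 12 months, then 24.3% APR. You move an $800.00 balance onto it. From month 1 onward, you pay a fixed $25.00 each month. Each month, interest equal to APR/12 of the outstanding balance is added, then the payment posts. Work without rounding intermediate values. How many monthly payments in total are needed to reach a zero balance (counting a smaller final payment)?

Promo months 1–12 at r₀ = 2.2%/12 = 0.00183333; months 13+ at r₁ = 24.3%/12 = 0.02025.
After month 12: iterate B ← B·(1+r₀) − $25.00 for 12 months → $514.73.
Then at r₁ with $25.00/mo: n₂ = −ln(1 − r₁·B/P)/ln(1+r₁) ≈ 26.91 → 27 more payments.

39 payments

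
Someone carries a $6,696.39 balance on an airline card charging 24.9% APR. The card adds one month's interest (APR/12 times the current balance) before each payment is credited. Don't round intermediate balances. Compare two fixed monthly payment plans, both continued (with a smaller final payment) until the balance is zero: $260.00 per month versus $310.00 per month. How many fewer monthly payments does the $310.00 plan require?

9 fewer payments

Monthly rate r = 24.9%/12 = 2.075% = 0.02075.
At $260.00/mo: n = ⌈−ln(1 − rB₀/P)/ln(1+r)⌉ = 38 payments (last $58.52); total interest = total paid − $6,696.39 = $2,982.13.
At $310.00/mo: 29 payments (last $295.43); total interest $2,279.04.
Payments saved = 38 − 29 = 9.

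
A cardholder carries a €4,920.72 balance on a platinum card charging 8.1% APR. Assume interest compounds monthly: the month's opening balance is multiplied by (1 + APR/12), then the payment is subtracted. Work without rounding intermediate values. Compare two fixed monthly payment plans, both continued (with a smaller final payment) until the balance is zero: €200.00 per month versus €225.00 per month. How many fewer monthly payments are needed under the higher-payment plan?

Monthly rate r = 8.1%/12 = 0.675% = 0.00675.
At €200.00/mo: n = ⌈−ln(1 − rB₀/P)/ln(1+r)⌉ = 27 payments (last €199.21); total interest = total paid − €4,920.72 = €478.49.
At €225.00/mo: 24 payments (last €167.25); total interest €421.53.
Payments saved = 27 − 24 = 3.

3 fewer payments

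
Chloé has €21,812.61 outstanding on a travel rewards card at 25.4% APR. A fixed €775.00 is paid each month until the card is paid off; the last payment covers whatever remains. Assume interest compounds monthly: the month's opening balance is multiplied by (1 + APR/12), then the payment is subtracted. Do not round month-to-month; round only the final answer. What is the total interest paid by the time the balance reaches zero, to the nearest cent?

€11,700.16

Monthly rate r = 25.4%/12 = 2.11667% = 0.0211667.
Payoff takes n = ⌈−ln(1 − rB₀/P)/ln(1+r)⌉ = ⌈43.240⌉ = 44 payments; the last is €187.77.
Total paid = 43·€775.00 + €187.77 = €33,512.77.
Total interest = total paid − principal = €33,512.77 − €21,812.61 = €11,700.16.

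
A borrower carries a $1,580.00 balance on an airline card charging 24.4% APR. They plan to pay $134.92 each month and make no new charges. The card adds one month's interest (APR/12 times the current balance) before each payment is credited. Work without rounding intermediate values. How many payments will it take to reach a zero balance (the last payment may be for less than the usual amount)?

14 months

Monthly rate r = 24.4%/12 = 2.03333% = 0.0203333.
Recurrence: B ← B·(1+r) − $134.92.
Month 1: interest $32.13; balance after payment $1,477.21.
Month 2: interest $30.04; balance after payment $1,372.32.
Closed form: n = −ln(1 − rB₀/P)/ln(1+r) = −ln(0.76188)/ln(1.02033) ≈ 13.511, so the balance reaches zero during payment 14.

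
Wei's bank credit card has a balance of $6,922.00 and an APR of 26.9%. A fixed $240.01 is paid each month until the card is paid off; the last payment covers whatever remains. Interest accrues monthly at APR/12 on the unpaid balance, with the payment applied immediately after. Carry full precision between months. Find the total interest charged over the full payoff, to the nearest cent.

$4,336.43

Monthly rate r = 26.9%/12 = 2.24167% = 0.0224167.
Payoff takes n = ⌈−ln(1 − rB₀/P)/ln(1+r)⌉ = ⌈46.907⌉ = 47 payments; the last is $217.97.
Total paid = 46·$240.01 + $217.97 = $11,258.43.
Total interest = total paid − principal = $11,258.43 − $6,922.00 = $4,336.43.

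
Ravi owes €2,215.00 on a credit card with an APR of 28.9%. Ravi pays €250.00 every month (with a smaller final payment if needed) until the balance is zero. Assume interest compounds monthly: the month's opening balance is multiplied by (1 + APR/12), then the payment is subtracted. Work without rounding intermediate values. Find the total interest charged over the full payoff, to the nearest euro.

Monthly rate r = 28.9%/12 = 2.40833% = 0.0240833.
Payoff takes n = ⌈−ln(1 − rB₀/P)/ln(1+r)⌉ = ⌈10.085⌉ = 11 payments; the last is €21.55.
Total paid = 10·€250.00 + €21.55 = €2,521.55.
Total interest = total paid − principal = €2,521.55 − €2,215.00 = €306.55.

€307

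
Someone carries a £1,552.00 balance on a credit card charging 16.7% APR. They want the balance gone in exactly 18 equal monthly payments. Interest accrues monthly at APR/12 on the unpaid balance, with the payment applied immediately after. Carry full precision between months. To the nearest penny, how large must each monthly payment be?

Monthly rate r = 16.7%/12 = 1.39167% = 0.0139167.
Level-payment amortization: P = B₀·r / (1 − (1+r)^(−n)) = 1552.00·0.0139167 / (1 − 1.01392^(−18)).
Denominator 1 − (1+r)^(−18) = 0.220242997.
P = 21.5987 / 0.220242997 ≈ 98.07.

£98.07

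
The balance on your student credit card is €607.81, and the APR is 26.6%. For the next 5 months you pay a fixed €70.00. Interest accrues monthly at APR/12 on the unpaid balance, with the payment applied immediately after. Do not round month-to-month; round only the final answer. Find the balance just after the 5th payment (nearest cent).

€312.36

Monthly rate r = 26.6%/12 = 2.21667% = 0.0221667.
Each month: B ← B·(1+r) − €70.00.
Month 1: interest €13.47; balance after payment €551.28.
Month 2: interest €12.22; balance after payment €493.50.
Month 3: interest €10.94; balance after payment €434.44.
Month 4: interest €9.63; balance after payment €374.07.
Month 5: interest €8.29; balance after payment €312.36.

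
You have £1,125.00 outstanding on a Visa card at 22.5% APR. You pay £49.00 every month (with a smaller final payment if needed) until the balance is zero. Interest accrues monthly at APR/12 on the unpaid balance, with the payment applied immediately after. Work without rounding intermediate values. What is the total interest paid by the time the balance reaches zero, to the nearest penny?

£360.07

Monthly rate r = 22.5%/12 = 1.875% = 0.01875.
Payoff takes n = ⌈−ln(1 − rB₀/P)/ln(1+r)⌉ = ⌈30.306⌉ = 31 payments; the last is £15.07.
Total paid = 30·£49.00 + £15.07 = £1,485.07.
Total interest = total paid − principal = £1,485.07 − £1,125.00 = £360.07.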